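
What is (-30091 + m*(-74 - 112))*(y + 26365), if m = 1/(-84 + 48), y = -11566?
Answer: -890480495/2 ≈ -4.4524e+8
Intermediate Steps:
m = -1/36 (m = 1/(-36) = -1/36 ≈ -0.027778)
(-30091 + m*(-74 - 112))*(y + 26365) = (-30091 - (-74 - 112)/36)*(-11566 + 26365) = (-30091 - 1/36*(-186))*14799 = (-30091 + 31/6)*14799 = -180515/6*14799 = -890480495/2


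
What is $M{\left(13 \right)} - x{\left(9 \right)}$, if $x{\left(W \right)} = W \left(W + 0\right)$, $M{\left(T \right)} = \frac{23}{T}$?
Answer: $- \frac{1030}{13} \approx -79.231$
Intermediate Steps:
$x{\left(W \right)} = W^{2}$ ($x{\left(W \right)} = W W = W^{2}$)
$M{\left(13 \right)} - x{\left(9 \right)} = \frac{23}{13} - 9^{2} = 23 \cdot \frac{1}{13} - 81 = \frac{23}{13} - 81 = - \frac{1030}{13}$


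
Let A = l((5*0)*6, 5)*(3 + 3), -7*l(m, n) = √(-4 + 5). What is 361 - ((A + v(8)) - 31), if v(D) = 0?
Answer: 2750/7 ≈ 392.86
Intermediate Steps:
l(m, n) = -⅐ (l(m, n) = -√(-4 + 5)/7 = -√1/7 = -⅐*1 = -⅐)
A = -6/7 (A = -(3 + 3)/7 = -⅐*6 = -6/7 ≈ -0.85714)
361 - ((A + v(8)) - 31) = 361 - ((-6/7 + 0) - 31) = 361 - (-6/7 - 31) = 361 - 1*(-223/7) = 361 + 223/7 = 2750/7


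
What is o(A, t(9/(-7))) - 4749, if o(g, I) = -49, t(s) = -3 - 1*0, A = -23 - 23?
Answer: -4798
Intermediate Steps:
A = -46
t(s) = -3 (t(s) = -3 + 0 = -3)
o(A, t(9/(-7))) - 4749 = -49 - 4749 = -4798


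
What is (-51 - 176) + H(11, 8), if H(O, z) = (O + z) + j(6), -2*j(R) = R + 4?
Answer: -213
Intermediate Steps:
j(R) = -2 - R/2 (j(R) = -(R + 4)/2 = -(4 + R)/2 = -2 - R/2)
H(O, z) = -5 + O + z (H(O, z) = (O + z) + (-2 - 1/2*6) = (O + z) + (-2 - 3) = (O + z) - 5 = -5 + O + z)
(-51 - 176) + H(11, 8) = (-51 - 176) + (-5 + 11 + 8) = -227 + 14 = -213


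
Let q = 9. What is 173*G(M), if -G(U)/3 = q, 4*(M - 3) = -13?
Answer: -4671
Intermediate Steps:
M = -¼ (M = 3 + (¼)*(-13) = 3 - 13/4 = -¼ ≈ -0.25000)
G(U) = -27 (G(U) = -3*9 = -27)
173*G(M) = 173*(-27) = -4671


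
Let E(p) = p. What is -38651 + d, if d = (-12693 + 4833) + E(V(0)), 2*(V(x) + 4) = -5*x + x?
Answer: -46515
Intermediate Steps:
V(x) = -4 - 2*x (V(x) = -4 + (-5*x + x)/2 = -4 + (-4*x)/2 = -4 - 2*x)
d = -7864 (d = (-12693 + 4833) + (-4 - 2*0) = -7860 + (-4 + 0) = -7860 - 4 = -7864)
-38651 + d = -38651 - 7864 = -46515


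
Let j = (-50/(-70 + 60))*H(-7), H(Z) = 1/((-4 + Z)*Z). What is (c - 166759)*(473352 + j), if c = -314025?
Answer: -17523667637456/77 ≈ -2.2758e+11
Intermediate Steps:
H(Z) = 1/(Z*(-4 + Z))
j = 5/77 (j = (-50/(-70 + 60))*(1/((-7)*(-4 - 7))) = (-50/(-10))*(-1/7/(-11)) = (-50*(-1/10))*(-1/7*(-1/11)) = 5*(1/77) = 5/77 ≈ 0.064935)
(c - 166759)*(473352 + j) = (-314025 - 166759)*(473352 + 5/77) = -480784*36448109/77 = -17523667637456/77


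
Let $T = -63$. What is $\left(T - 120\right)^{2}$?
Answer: $33489$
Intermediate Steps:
$\left(T - 120\right)^{2} = \left(-63 - 120\right)^{2} = \left(-183\right)^{2} = 33489$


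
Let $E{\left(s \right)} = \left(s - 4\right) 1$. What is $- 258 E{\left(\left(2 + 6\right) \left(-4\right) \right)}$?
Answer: $9288$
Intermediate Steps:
$E{\left(s \right)} = -4 + s$ ($E{\left(s \right)} = \left(-4 + s\right) 1 = -4 + s$)
$- 258 E{\left(\left(2 + 6\right) \left(-4\right) \right)} = - 258 \left(-4 + \left(2 + 6\right) \left(-4\right)\right) = - 258 \left(-4 + 8 \left(-4\right)\right) = - 258 \left(-4 - 32\right) = \left(-258\right) \left(-36\right) = 9288$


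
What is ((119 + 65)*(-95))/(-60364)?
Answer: 4370/15091 ≈ 0.28958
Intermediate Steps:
((119 + 65)*(-95))/(-60364) = (184*(-95))*(-1/60364) = -17480*(-1/60364) = 4370/15091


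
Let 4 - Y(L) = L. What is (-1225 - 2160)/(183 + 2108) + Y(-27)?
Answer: 67636/2291 ≈ 29.522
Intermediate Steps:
Y(L) = 4 - L
(-1225 - 2160)/(183 + 2108) + Y(-27) = (-1225 - 2160)/(183 + 2108) + (4 - 1*(-27)) = -3385/2291 + (4 + 27) = -3385*1/2291 + 31 = -3385/2291 + 31 = 67636/2291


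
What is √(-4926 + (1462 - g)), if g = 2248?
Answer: 4*I*√357 ≈ 75.578*I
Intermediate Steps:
√(-4926 + (1462 - g)) = √(-4926 + (1462 - 1*2248)) = √(-4926 + (1462 - 2248)) = √(-4926 - 786) = √(-5712) = 4*I*√357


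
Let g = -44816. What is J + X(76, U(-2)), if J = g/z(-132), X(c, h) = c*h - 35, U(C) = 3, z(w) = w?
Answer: 17573/33 ≈ 532.52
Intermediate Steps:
X(c, h) = -35 + c*h
J = 11204/33 (J = -44816/(-132) = -44816*(-1/132) = 11204/33 ≈ 339.52)
J + X(76, U(-2)) = 11204/33 + (-35 + 76*3) = 11204/33 + (-35 + 228) = 11204/33 + 193 = 17573/33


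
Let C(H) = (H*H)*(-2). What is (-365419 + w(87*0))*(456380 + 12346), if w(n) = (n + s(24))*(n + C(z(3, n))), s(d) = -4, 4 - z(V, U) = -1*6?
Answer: -170906405394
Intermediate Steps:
z(V, U) = 10 (z(V, U) = 4 - (-1)*6 = 4 - 1*(-6) = 4 + 6 = 10)
C(H) = -2*H² (C(H) = H²*(-2) = -2*H²)
w(n) = (-200 + n)*(-4 + n) (w(n) = (n - 4)*(n - 2*10²) = (-4 + n)*(n - 2*100) = (-4 + n)*(n - 200) = (-4 + n)*(-200 + n) = (-200 + n)*(-4 + n))
(-365419 + w(87*0))*(456380 + 12346) = (-365419 + (800 + (87*0)² - 17748*0))*(456380 + 12346) = (-365419 + (800 + 0² - 204*0))*468726 = (-365419 + (800 + 0 + 0))*468726 = (-365419 + 800)*468726 = -364619*468726 = -170906405394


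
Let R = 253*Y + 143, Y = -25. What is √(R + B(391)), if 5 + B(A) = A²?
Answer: √146694 ≈ 383.01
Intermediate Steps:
B(A) = -5 + A²
R = -6182 (R = 253*(-25) + 143 = -6325 + 143 = -6182)
√(R + B(391)) = √(-6182 + (-5 + 391²)) = √(-6182 + (-5 + 152881)) = √(-6182 + 152876) = √146694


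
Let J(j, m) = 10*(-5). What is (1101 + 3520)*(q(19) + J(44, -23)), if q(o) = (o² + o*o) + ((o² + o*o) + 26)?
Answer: 6561820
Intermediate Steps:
J(j, m) = -50
q(o) = 26 + 4*o² (q(o) = (o² + o²) + ((o² + o²) + 26) = 2*o² + (2*o² + 26) = 2*o² + (26 + 2*o²) = 26 + 4*o²)
(1101 + 3520)*(q(19) + J(44, -23)) = (1101 + 3520)*((26 + 4*19²) - 50) = 4621*((26 + 4*361) - 50) = 4621*((26 + 1444) - 50) = 4621*(1470 - 50) = 4621*1420 = 6561820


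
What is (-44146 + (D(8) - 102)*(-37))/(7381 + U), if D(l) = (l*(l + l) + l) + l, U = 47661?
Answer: -22850/27521 ≈ -0.83027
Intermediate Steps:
D(l) = 2*l + 2*l**2 (D(l) = (l*(2*l) + l) + l = (2*l**2 + l) + l = (l + 2*l**2) + l = 2*l + 2*l**2)
(-44146 + (D(8) - 102)*(-37))/(7381 + U) = (-44146 + (2*8*(1 + 8) - 102)*(-37))/(7381 + 47661) = (-44146 + (2*8*9 - 102)*(-37))/55042 = (-44146 + (144 - 102)*(-37))*(1/55042) = (-44146 + 42*(-37))*(1/55042) = (-44146 - 1554)*(1/55042) = -45700*1/55042 = -22850/27521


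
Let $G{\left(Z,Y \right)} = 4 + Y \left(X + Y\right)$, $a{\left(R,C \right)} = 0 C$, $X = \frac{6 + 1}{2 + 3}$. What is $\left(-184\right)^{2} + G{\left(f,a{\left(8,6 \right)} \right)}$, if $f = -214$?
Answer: $33860$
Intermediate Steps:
$X = \frac{7}{5} \approx 1.4$
$a{\left(R,C \right)} = 0$
$G{\left(Z,Y \right)} = 4 + Y \left(\frac{7}{5} + Y\right)$
$\left(-184\right)^{2} + G{\left(f,a{\left(8,6 \right)} \right)} = \left(-184\right)^{2} + \left(4 + 0^{2} + \frac{7}{5} \cdot 0\right) = 33856 + \left(4 + 0 + 0\right) = 33856 + 4 = 33860$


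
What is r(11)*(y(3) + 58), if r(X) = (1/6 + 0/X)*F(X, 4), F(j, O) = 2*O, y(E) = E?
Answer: 244/3 ≈ 81.333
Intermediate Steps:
r(X) = 4/3 (r(X) = (1/6 + 0/X)*(2*4) = (1*(⅙) + 0)*8 = (⅙ + 0)*8 = (⅙)*8 = 4/3)
r(11)*(y(3) + 58) = 4*(3 + 58)/3 = (4/3)*61 = 244/3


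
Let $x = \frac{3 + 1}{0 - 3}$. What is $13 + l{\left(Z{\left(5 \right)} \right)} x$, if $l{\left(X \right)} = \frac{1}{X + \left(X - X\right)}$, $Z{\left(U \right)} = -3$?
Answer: $\frac{121}{9} \approx 13.444$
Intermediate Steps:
$l{\left(X \right)} = \frac{1}{X}$ ($l{\left(X \right)} = \frac{1}{X + 0} = \frac{1}{X}$)
$x = - \frac{4}{3}$ ($x = \frac{4}{-3} = 4 \left(- \frac{1}{3}\right) = - \frac{4}{3} \approx -1.3333$)
$13 + l{\left(Z{\left(5 \right)} \right)} x = 13 + \frac{1}{-3} \left(- \frac{4}{3}\right) = 13 - - \frac{4}{9} = 13 + \frac{4}{9} = \frac{121}{9}$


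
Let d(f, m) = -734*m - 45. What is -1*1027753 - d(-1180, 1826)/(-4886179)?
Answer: -5021786466116/4886179 ≈ -1.0278e+6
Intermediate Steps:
d(f, m) = -45 - 734*m
-1*1027753 - d(-1180, 1826)/(-4886179) = -1*1027753 - (-45 - 734*1826)/(-4886179) = -1027753 - (-45 - 1340284)*(-1)/4886179 = -1027753 - (-1340329)*(-1)/4886179 = -1027753 - 1*1340329/4886179 = -1027753 - 1340329/4886179 = -5021786466116/4886179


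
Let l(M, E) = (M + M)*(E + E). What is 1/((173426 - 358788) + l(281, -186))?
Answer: -1/394426 ≈ -2.5353e-6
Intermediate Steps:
l(M, E) = 4*E*M (l(M, E) = (2*M)*(2*E) = 4*E*M)
1/((173426 - 358788) + l(281, -186)) = 1/((173426 - 358788) + 4*(-186)*281) = 1/(-185362 - 209064) = 1/(-394426) = -1/394426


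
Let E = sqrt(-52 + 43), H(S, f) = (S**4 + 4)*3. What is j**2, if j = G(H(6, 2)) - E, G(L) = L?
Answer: 15209991 - 23400*I ≈ 1.521e+7 - 23400.0*I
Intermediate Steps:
H(S, f) = 12 + 3*S**4 (H(S, f) = (4 + S**4)*3 = 12 + 3*S**4)
E = 3*I (E = sqrt(-9) = 3*I ≈ 3.0*I)
j = 3900 - 3*I (j = (12 + 3*6**4) - 3*I = (12 + 3*1296) - 3*I = (12 + 3888) - 3*I = 3900 - 3*I ≈ 3900.0 - 3.0*I)
j**2 = (3900 - 3*I)**2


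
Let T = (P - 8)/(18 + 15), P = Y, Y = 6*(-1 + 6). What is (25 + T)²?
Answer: 5929/9 ≈ 658.78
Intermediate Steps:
Y = 30 (Y = 6*5 = 30)
P = 30
T = ⅔ (T = (30 - 8)/(18 + 15) = 22/33 = 22*(1/33) = ⅔ ≈ 0.66667)
(25 + T)² = (25 + ⅔)² = (77/3)² = 5929/9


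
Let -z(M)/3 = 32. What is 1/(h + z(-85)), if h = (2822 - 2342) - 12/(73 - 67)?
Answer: 1/382 ≈ 0.0026178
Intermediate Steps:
z(M) = -96 (z(M) = -3*32 = -96)
h = 478 (h = 480 - 12/6 = 480 + (⅙)*(-12) = 480 - 2 = 478)
1/(h + z(-85)) = 1/(478 - 96) = 1/382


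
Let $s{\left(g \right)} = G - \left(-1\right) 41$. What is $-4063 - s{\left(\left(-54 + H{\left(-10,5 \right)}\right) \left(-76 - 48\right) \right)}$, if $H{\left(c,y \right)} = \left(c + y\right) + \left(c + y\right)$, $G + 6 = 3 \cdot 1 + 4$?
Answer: $-4105$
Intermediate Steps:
$G = 1$ ($G = -6 + \left(3 \cdot 1 + 4\right) = -6 + \left(3 + 4\right) = -6 + 7 = 1$)
$H{\left(c,y \right)} = 2 c + 2 y$
$s{\left(g \right)} = 42$ ($s{\left(g \right)} = 1 - \left(-1\right) 41 = 1 - -41 = 1 + 41 = 42$)
$-4063 - s{\left(\left(-54 + H{\left(-10,5 \right)}\right) \left(-76 - 48\right) \right)} = -4063 - 42 = -4105$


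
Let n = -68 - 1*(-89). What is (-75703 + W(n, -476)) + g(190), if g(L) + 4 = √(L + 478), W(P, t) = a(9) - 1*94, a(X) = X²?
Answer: -75720 + 2*√167 ≈ -75694.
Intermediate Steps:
n = 21 (n = -68 + 89 = 21)
W(P, t) = -13 (W(P, t) = 9² - 1*94 = 81 - 94 = -13)
g(L) = -4 + √(478 + L) (g(L) = -4 + √(L + 478) = -4 + √(478 + L))
(-75703 + W(n, -476)) + g(190) = (-75703 - 13) + (-4 + √(478 + 190)) = -75716 + (-4 + √668) = -75716 + (-4 + 2*√167) = -75720 + 2*√167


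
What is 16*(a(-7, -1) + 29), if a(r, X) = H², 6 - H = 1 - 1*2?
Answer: 1248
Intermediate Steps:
H = 7 (H = 6 - (1 - 1*2) = 6 - (1 - 2) = 6 - 1*(-1) = 6 + 1 = 7)
a(r, X) = 49 (a(r, X) = 7² = 49)
16*(a(-7, -1) + 29) = 16*(49 + 29) = 16*78 = 1248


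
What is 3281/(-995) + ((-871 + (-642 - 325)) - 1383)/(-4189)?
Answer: -10539214/4168055 ≈ -2.5286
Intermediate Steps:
3281/(-995) + ((-871 + (-642 - 325)) - 1383)/(-4189) = 3281*(-1/995) + ((-871 - 967) - 1383)*(-1/4189) = -3281/995 + (-1838 - 1383)*(-1/4189) = -3281/995 - 3221*(-1/4189) = -3281/995 + 3221/4189 = -10539214/4168055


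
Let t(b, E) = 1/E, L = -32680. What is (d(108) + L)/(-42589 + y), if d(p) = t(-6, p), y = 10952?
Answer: 3529439/3416796 ≈ 1.0330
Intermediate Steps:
d(p) = 1/p
(d(108) + L)/(-42589 + y) = (1/108 - 32680)/(-42589 + 10952) = (1/108 - 32680)/(-31637) = -3529439/108*(-1/31637) = 3529439/3416796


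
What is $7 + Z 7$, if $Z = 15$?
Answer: $112$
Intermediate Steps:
$7 + Z 7 = 7 + 15 \cdot 7 = 7 + 105 = 112$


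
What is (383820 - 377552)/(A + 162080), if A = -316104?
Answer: -1567/38506 ≈ -0.040695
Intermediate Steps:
(383820 - 377552)/(A + 162080) = (383820 - 377552)/(-316104 + 162080) = 6268/(-154024) = 6268*(-1/154024) = -1567/38506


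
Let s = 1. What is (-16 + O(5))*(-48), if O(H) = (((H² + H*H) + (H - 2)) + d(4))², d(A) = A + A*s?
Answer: -177840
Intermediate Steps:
d(A) = 2*A (d(A) = A + A*1 = A + A = 2*A)
O(H) = (6 + H + 2*H²)² (O(H) = (((H² + H*H) + (H - 2)) + 2*4)² = (((H² + H²) + (-2 + H)) + 8)² = ((2*H² + (-2 + H)) + 8)² = ((-2 + H + 2*H²) + 8)² = (6 + H + 2*H²)²)
(-16 + O(5))*(-48) = (-16 + (6 + 5 + 2*5²)²)*(-48) = (-16 + (6 + 5 + 2*25)²)*(-48) = (-16 + (6 + 5 + 50)²)*(-48) = (-16 + 61²)*(-48) = (-16 + 3721)*(-48) = 3705*(-48) = -177840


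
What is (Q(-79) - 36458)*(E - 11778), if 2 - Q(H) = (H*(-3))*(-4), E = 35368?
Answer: -837633720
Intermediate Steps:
Q(H) = 2 - 12*H (Q(H) = 2 - H*(-3)*(-4) = 2 - (-3*H)*(-4) = 2 - 12*H)
(Q(-79) - 36458)*(E - 11778) = ((2 - 12*(-79)) - 36458)*(35368 - 11778) = ((2 + 948) - 36458)*23590 = (950 - 36458)*23590 = -35508*23590 = -837633720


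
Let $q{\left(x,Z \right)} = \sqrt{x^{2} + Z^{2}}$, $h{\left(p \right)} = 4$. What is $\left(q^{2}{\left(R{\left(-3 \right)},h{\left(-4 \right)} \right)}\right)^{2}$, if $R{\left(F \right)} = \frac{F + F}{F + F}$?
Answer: $289$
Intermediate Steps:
$R{\left(F \right)} = 1$ ($R{\left(F \right)} = \frac{2 F}{2 F} = 2 F \frac{1}{2 F} = 1$)
$q{\left(x,Z \right)} = \sqrt{Z^{2} + x^{2}}$
$\left(q^{2}{\left(R{\left(-3 \right)},h{\left(-4 \right)} \right)}\right)^{2} = \left(\left(\sqrt{4^{2} + 1^{2}}\right)^{2}\right)^{2} = \left(\left(\sqrt{16 + 1}\right)^{2}\right)^{2} = \left(\left(\sqrt{17}\right)^{2}\right)^{2} = 17^{2} = 289$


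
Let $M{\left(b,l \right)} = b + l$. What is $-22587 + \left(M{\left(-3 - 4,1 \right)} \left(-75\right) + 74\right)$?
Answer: $-22063$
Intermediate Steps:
$-22587 + \left(M{\left(-3 - 4,1 \right)} \left(-75\right) + 74\right) = -22587 + \left(\left(\left(-3 - 4\right) + 1\right) \left(-75\right) + 74\right) = -22587 + \left(\left(-7 + 1\right) \left(-75\right) + 74\right) = -22587 + \left(\left(-6\right) \left(-75\right) + 74\right) = -22587 + \left(450 + 74\right) = -22587 + 524 = -22063$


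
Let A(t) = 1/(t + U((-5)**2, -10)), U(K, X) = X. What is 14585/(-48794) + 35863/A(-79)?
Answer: -155741045343/48794 ≈ -3.1918e+6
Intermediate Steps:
A(t) = 1/(-10 + t) (A(t) = 1/(t - 10) = 1/(-10 + t))
14585/(-48794) + 35863/A(-79) = 14585/(-48794) + 35863/(1/(-10 - 79)) = 14585*(-1/48794) + 35863/(1/(-89)) = -14585/48794 + 35863/(-1/89) = -14585/48794 + 35863*(-89) = -14585/48794 - 3191807 = -155741045343/48794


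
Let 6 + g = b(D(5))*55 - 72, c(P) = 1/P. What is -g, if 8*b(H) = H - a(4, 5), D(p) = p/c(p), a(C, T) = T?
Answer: -119/2 ≈ -59.500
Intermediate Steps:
c(P) = 1/P
D(p) = p² (D(p) = p/(1/p) = p*p = p²)
b(H) = -5/8 + H/8 (b(H) = (H - 1*5)/8 = (H - 5)/8 = (-5 + H)/8 = -5/8 + H/8)
g = 119/2 (g = -6 + ((-5/8 + (⅛)*5²)*55 - 72) = -6 + ((-5/8 + (⅛)*25)*55 - 72) = -6 + ((-5/8 + 25/8)*55 - 72) = -6 + ((5/2)*55 - 72) = -6 + (275/2 - 72) = -6 + 131/2 = 119/2 ≈ 59.500)
-g = -1*119/2 = -119/2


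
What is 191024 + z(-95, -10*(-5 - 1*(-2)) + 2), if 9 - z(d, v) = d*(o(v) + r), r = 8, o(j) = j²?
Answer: 289073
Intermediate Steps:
z(d, v) = 9 - d*(8 + v²) (z(d, v) = 9 - d*(v² + 8) = 9 - d*(8 + v²))
191024 + z(-95, -10*(-5 - 1*(-2)) + 2) = 191024 + (9 - 8*(-95) - 1*(-95)*(-10*(-5 - 1*(-2)) + 2)²) = 191024 + (9 + 760 - 1*(-95)*(-10*(-5 + 2) + 2)²) = 191024 + (9 + 760 - 1*(-95)*(-10*(-3) + 2)²) = 191024 + (9 + 760 - 1*(-95)*(30 + 2)²) = 191024 + (9 + 760 - 1*(-95)*32²) = 191024 + (9 + 760 - 1*(-95)*1024) = 191024 + (9 + 760 + 97280) = 191024 + 98049 = 289073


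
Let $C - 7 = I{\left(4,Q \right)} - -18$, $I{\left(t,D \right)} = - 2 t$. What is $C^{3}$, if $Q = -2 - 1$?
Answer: $4913$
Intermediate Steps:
$Q = -3$
$C = 17$ ($C = 7 - -10 = 7 + \left(-8 + 18\right) = 7 + 10 = 17$)
$C^{3} = 17^{3} = 4913$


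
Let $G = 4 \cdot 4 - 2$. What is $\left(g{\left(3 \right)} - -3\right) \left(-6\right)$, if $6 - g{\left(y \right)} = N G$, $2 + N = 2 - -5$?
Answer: $366$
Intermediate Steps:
$G = 14$ ($G = 16 - 2 = 14$)
$N = 5$ ($N = -2 + \left(2 - -5\right) = -2 + \left(2 + 5\right) = -2 + 7 = 5$)
$g{\left(y \right)} = -64$ ($g{\left(y \right)} = 6 - 5 \cdot 14 = 6 - 70 = -64$)
$\left(g{\left(3 \right)} - -3\right) \left(-6\right) = \left(-64 - -3\right) \left(-6\right) = \left(-64 + \left(-5 + 8\right)\right) \left(-6\right) = \left(-64 + 3\right) \left(-6\right) = \left(-61\right) \left(-6\right) = 366$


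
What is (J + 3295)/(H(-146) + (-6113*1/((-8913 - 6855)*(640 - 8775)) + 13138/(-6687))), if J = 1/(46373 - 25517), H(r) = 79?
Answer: 272896637164668585/6380169625621429 ≈ 42.773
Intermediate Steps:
J = 1/20856 ≈ 4.7948e-5
(J + 3295)/(H(-146) + (-6113*1/((-8913 - 6855)*(640 - 8775)) + 13138/(-6687))) = (1/20856 + 3295)/(79 + (-6113*1/((-8913 - 6855)*(640 - 8775)) + 13138/(-6687))) = 68720521/(20856*(79 + (-6113/((-8135*(-15768))) + 13138*(-1/6687)))) = 68720521/(20856*(79 + (-6113/128272680 - 13138/6687))) = 68720521/(20856*(79 - 187254149719/95306601240)) = 68720521/(20856*(7341967348241/95306601240)) = (68720521/20856)*(95306601240/7341967348241) = 272896637164668585/6380169625621429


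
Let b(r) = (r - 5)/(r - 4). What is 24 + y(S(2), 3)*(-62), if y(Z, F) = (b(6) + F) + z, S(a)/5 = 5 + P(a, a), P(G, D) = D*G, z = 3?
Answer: -379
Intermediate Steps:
b(r) = (-5 + r)/(-4 + r)
S(a) = 25 + 5*a² (S(a) = 5*(5 + a*a) = 5*(5 + a²) = 25 + 5*a²)
y(Z, F) = 7/2 + F (y(Z, F) = ((-5 + 6)/(-4 + 6) + F) + 3 = (1/2 + F) + 3 = ((½)*1 + F) + 3 = (½ + F) + 3 = 7/2 + F)
24 + y(S(2), 3)*(-62) = 24 + (7/2 + 3)*(-62) = 24 + (13/2)*(-62) = 24 - 403 = -379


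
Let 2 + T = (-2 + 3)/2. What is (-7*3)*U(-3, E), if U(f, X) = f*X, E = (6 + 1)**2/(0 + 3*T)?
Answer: -686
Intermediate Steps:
T = -3/2 (T = -2 + (-2 + 3)/2 = -2 + 1*(1/2) = -2 + 1/2 = -3/2 ≈ -1.5000)
E = -98/9 (E = (6 + 1)**2/(0 + 3*(-3/2)) = 7**2/(0 - 9/2) = 49/(-9/2) = 49*(-2/9) = -98/9 ≈ -10.889)
U(f, X) = X*f
(-7*3)*U(-3, E) = (-7*3)*(-98/9*(-3)) = -21*98/3 = -686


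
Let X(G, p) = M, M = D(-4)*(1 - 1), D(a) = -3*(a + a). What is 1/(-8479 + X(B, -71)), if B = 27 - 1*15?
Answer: -1/8479 ≈ -0.00011794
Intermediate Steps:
D(a) = -6*a
B = 12 (B = 27 - 15 = 12)
M = 0 (M = (-6*(-4))*(1 - 1) = 24*0 = 0)
X(G, p) = 0
1/(-8479 + X(B, -71)) = 1/(-8479 + 0) = 1/(-8479) = -1/8479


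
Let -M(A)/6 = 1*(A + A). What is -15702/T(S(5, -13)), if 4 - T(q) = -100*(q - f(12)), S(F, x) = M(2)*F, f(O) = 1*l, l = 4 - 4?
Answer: 7851/5998 ≈ 1.3089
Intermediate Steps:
l = 0
M(A) = -12*A (M(A) = -6*(A + A) = -6*2*A = -12*A)
f(O) = 0 (f(O) = 1*0 = 0)
S(F, x) = -24*F (S(F, x) = (-12*2)*F = -24*F)
T(q) = 4 + 100*q (T(q) = 4 - (-100)*(q - 1*0) = 4 - (-100)*(q + 0) = 4 - (-100)*q = 4 + 100*q)
-15702/T(S(5, -13)) = -15702/(4 + 100*(-24*5)) = -15702/(4 + 100*(-120)) = -15702/(4 - 12000) = -15702/(-11996) = -15702*(-1/11996) = 7851/5998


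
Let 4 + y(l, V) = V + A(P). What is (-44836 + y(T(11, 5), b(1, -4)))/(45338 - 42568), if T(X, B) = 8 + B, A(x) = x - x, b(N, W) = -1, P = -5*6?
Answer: -44841/2770 ≈ -16.188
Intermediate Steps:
P = -30
A(x) = 0
y(l, V) = -4 + V (y(l, V) = -4 + (V + 0) = -4 + V)
(-44836 + y(T(11, 5), b(1, -4)))/(45338 - 42568) = (-44836 + (-4 - 1))/(45338 - 42568) = (-44836 - 5)/2770 = -44841*1/2770 = -44841/2770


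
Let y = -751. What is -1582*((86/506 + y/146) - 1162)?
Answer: 34096593671/18469 ≈ 1.8462e+6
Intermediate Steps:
-1582*((86/506 + y/146) - 1162) = -1582*((86/506 - 751/146) - 1162) = -1582*((86*(1/506) - 751*1/146) - 1162) = -1582*((43/253 - 751/146) - 1162) = -1582*(-183725/36938 - 1162) = -1582*(-43105681/36938) = 34096593671/18469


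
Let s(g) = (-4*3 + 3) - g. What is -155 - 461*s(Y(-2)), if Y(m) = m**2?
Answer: 5838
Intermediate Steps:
s(g) = -9 - g (s(g) = (-12 + 3) - g = -9 - g)
-155 - 461*s(Y(-2)) = -155 - 461*(-9 - 1*(-2)**2) = -155 - 461*(-9 - 1*4) = -155 - 461*(-9 - 4) = -155 - 461*(-13) = -155 + 5993 = 5838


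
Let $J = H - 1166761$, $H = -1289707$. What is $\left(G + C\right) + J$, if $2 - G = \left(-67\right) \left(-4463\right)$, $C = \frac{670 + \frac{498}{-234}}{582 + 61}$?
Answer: $- \frac{69099321452}{25077} \approx -2.7555 \cdot 10^{6}$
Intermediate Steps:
$J = -2456468$ ($J = -1289707 - 1166761 = -2456468$)
$C = \frac{26047}{25077}$ ($C = \frac{670 + 498 \left(- \frac{1}{234}\right)}{643} = \left(670 - \frac{83}{39}\right) \frac{1}{643} = \frac{26047}{39} \cdot \frac{1}{643} = \frac{26047}{25077} \approx 1.0387$)
$G = -299019$ ($G = 2 - \left(-67\right) \left(-4463\right) = 2 - 299021 = -299019$)
$\left(G + C\right) + J = \left(-299019 + \frac{26047}{25077}\right) - 2456468 = - \frac{7498473416}{25077} - 2456468 = - \frac{69099321452}{25077}$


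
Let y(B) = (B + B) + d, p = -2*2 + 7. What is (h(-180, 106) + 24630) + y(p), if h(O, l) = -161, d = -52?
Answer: 24423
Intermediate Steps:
p = 3 (p = -4 + 7 = 3)
y(B) = -52 + 2*B (y(B) = (B + B) - 52 = 2*B - 52 = -52 + 2*B)
(h(-180, 106) + 24630) + y(p) = (-161 + 24630) + (-52 + 2*3) = 24469 + (-52 + 6) = 24469 - 46 = 24423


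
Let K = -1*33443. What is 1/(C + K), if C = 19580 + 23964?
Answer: 1/10101 ≈ 9.9000e-5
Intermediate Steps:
K = -33443
C = 43544
1/(C + K) = 1/(43544 - 33443) = 1/10101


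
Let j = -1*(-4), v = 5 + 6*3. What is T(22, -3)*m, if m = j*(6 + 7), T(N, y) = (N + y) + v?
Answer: 2184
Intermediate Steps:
v = 23 (v = 5 + 18 = 23)
T(N, y) = 23 + N + y (T(N, y) = (N + y) + 23 = 23 + N + y)
j = 4
m = 52 (m = 4*(6 + 7) = 4*13 = 52)
T(22, -3)*m = (23 + 22 - 3)*52 = 42*52 = 2184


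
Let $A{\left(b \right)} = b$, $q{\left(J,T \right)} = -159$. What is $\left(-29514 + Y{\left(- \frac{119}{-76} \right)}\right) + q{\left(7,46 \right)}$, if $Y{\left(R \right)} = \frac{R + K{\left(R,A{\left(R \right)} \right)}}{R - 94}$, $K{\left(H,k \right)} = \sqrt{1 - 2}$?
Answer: $- \frac{208452944}{7025} - \frac{76 i}{7025} \approx -29673.0 - 0.010819 i$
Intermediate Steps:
$K{\left(H,k \right)} = i$ ($K{\left(H,k \right)} = \sqrt{-1} = i$)
$Y{\left(R \right)} = \frac{i + R}{-94 + R}$ ($Y{\left(R \right)} = \frac{R + i}{R - 94} = \frac{i + R}{-94 + R}$)
$\left(-29514 + Y{\left(- \frac{119}{-76} \right)}\right) + q{\left(7,46 \right)} = \left(-29514 + \frac{i - \frac{119}{-76}}{-94 - \frac{119}{-76}}\right) - 159 = \left(-29514 + \frac{i - - \frac{119}{76}}{-94 - - \frac{119}{76}}\right) - 159 = \left(-29514 + \frac{i + \frac{119}{76}}{-94 + \frac{119}{76}}\right) - 159 = \left(-29514 + \frac{\frac{119}{76} + i}{- \frac{7025}{76}}\right) - 159 = \left(-29514 - \frac{76 \left(\frac{119}{76} + i\right)}{7025}\right) - 159 = \left(-29514 - \left(\frac{119}{7025} + \frac{76 i}{7025}\right)\right) - 159 = \left(- \frac{207335969}{7025} - \frac{76 i}{7025}\right) - 159 = - \frac{208452944}{7025} - \frac{76 i}{7025}$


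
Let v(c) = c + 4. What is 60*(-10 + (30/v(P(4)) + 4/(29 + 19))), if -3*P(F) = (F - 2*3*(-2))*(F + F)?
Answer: -18605/29 ≈ -641.55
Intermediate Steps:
P(F) = -2*F*(12 + F)/3 (P(F) = -(F - 2*3*(-2))*(F + F)/3 = -(F - 6*(-2))*2*F/3 = -(F + 12)*2*F/3 = -(12 + F)*2*F/3 = -2*F*(12 + F)/3)
v(c) = 4 + c
60*(-10 + (30/v(P(4)) + 4/(29 + 19))) = 60*(-10 + (30/(4 - ⅔*4*(12 + 4)) + 4/(29 + 19))) = 60*(-10 + (30/(4 - ⅔*4*16) + 4/48)) = 60*(-10 + (30/(4 - 128/3) + 4*(1/48))) = 60*(-10 + (30/(-116/3) + 1/12)) = 60*(-10 + (30*(-3/116) + 1/12)) = 60*(-10 + (-45/58 + 1/12)) = 60*(-10 - 241/348) = 60*(-3721/348) = -18605/29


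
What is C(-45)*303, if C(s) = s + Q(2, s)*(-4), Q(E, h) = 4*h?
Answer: 204525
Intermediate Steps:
C(s) = -15*s (C(s) = s + (4*s)*(-4) = s - 16*s = -15*s)
C(-45)*303 = -15*(-45)*303 = 675*303 = 204525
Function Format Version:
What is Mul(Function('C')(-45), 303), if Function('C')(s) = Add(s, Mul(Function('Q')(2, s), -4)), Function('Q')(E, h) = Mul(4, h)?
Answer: 204525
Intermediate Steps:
Function('C')(s) = Mul(-15, s) (Function('C')(s) = Add(s, Mul(Mul(4, s), -4)) = Add(s, Mul(-16, s)) = Mul(-15, s))
Mul(Function('C')(-45), 303) = Mul(Mul(-15, -45), 303) = Mul(675, 303) = 204525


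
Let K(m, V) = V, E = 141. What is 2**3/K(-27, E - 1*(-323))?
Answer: 1/58 ≈ 0.017241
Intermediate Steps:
2**3/K(-27, E - 1*(-323)) = 2**3/(141 - 1*(-323)) = 8/(141 + 323) = 8/464 = 8*(1/464) = 1/58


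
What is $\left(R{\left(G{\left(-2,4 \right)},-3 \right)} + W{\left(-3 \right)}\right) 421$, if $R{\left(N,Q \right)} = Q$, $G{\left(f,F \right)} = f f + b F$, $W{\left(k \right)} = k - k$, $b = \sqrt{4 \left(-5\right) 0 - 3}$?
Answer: $-1263$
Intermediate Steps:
$b = i \sqrt{3}$ ($b = \sqrt{\left(-20\right) 0 - 3} = \sqrt{0 - 3} = \sqrt{-3} = i \sqrt{3} \approx 1.732 i$)
$W{\left(k \right)} = 0$
$G{\left(f,F \right)} = f^{2} + i F \sqrt{3}$ ($G{\left(f,F \right)} = f f + i \sqrt{3} F = f^{2} + i F \sqrt{3}$)
$\left(R{\left(G{\left(-2,4 \right)},-3 \right)} + W{\left(-3 \right)}\right) 421 = \left(-3 + 0\right) 421 = \left(-3\right) 421 = -1263$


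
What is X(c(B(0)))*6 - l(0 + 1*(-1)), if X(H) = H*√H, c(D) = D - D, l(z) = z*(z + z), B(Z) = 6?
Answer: -2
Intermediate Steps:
l(z) = 2*z² (l(z) = z*(2*z) = 2*z²)
c(D) = 0
X(H) = H^(3/2)
X(c(B(0)))*6 - l(0 + 1*(-1)) = 0^(3/2)*6 - 2*(0 + 1*(-1))² = 0*6 - 2*(0 - 1)² = 0 - 2*(-1)² = 0 - 2 = -2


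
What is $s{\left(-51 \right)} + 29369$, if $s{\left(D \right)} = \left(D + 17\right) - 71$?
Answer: $29264$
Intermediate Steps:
$s{\left(D \right)} = -54 + D$ ($s{\left(D \right)} = \left(17 + D\right) - 71 = -54 + D$)
$s{\left(-51 \right)} + 29369 = \left(-54 - 51\right) + 29369 = -105 + 29369 = 29264$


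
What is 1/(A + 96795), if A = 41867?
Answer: 1/138662 ≈ 7.2118e-6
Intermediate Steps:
1/(A + 96795) = 1/(41867 + 96795) = 1/138662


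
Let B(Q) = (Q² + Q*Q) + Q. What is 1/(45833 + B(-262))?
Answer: 1/182859 ≈ 5.4687e-6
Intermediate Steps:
B(Q) = Q + 2*Q² (B(Q) = (Q² + Q²) + Q = 2*Q² + Q = Q + 2*Q²)
1/(45833 + B(-262)) = 1/(45833 - 262*(1 + 2*(-262))) = 1/(45833 - 262*(1 - 524)) = 1/(45833 - 262*(-523)) = 1/(45833 + 137026) = 1/182859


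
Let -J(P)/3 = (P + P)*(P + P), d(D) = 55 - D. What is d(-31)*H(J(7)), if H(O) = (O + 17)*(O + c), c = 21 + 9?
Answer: 27401148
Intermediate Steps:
c = 30
J(P) = -12*P² (J(P) = -3*(P + P)*(P + P) = -3*2*P*2*P = -12*P²)
H(O) = (17 + O)*(30 + O) (H(O) = (O + 17)*(O + 30) = (17 + O)*(30 + O))
d(-31)*H(J(7)) = (55 - 1*(-31))*(510 + (-12*7²)² + 47*(-12*7²)) = (55 + 31)*(510 + (-12*49)² + 47*(-12*49)) = 86*(510 + (-588)² + 47*(-588)) = 86*(510 + 345744 - 27636) = 86*318618 = 27401148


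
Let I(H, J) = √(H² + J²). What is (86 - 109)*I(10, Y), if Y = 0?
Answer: -230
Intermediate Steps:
(86 - 109)*I(10, Y) = (86 - 109)*√(10² + 0²) = -23*√(100 + 0) = -23*√100 = -23*10 = -230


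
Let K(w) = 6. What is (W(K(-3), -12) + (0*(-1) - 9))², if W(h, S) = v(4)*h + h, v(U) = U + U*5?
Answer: 19881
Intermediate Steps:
v(U) = 6*U (v(U) = U + 5*U = 6*U)
W(h, S) = 25*h (W(h, S) = (6*4)*h + h = 24*h + h = 25*h)
(W(K(-3), -12) + (0*(-1) - 9))² = (25*6 + (0*(-1) - 9))² = (150 + (0 - 9))² = (150 - 9)² = 141² = 19881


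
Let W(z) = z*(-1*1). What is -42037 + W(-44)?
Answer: -41993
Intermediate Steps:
W(z) = -z (W(z) = z*(-1) = -z)
-42037 + W(-44) = -42037 - 1*(-44) = -42037 + 44 = -41993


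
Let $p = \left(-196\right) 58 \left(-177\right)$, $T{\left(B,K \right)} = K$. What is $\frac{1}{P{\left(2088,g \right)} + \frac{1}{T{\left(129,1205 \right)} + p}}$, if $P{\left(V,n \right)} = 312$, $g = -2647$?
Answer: $\frac{2013341}{628162393} \approx 0.0032051$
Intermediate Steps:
$p = 2012136$ ($p = \left(-11368\right) \left(-177\right) = 2012136$)
$\frac{1}{P{\left(2088,g \right)} + \frac{1}{T{\left(129,1205 \right)} + p}} = \frac{1}{312 + \frac{1}{1205 + 2012136}} = \frac{1}{312 + \frac{1}{2013341}} = \frac{1}{\frac{628162393}{2013341}} = \frac{2013341}{628162393}$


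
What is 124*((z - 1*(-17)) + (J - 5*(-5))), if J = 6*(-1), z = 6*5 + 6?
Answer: 8928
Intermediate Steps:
z = 36 (z = 30 + 6 = 36)
J = -6
124*((z - 1*(-17)) + (J - 5*(-5))) = 124*((36 - 1*(-17)) + (-6 - 5*(-5))) = 124*((36 + 17) + (-6 + 25)) = 124*(53 + 19) = 124*72 = 8928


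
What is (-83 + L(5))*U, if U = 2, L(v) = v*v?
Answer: -116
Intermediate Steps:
L(v) = v²
(-83 + L(5))*U = (-83 + 5²)*2 = (-83 + 25)*2 = -58*2 = -116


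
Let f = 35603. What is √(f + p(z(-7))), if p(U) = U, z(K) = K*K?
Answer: 2*√8913 ≈ 188.82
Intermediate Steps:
z(K) = K²
√(f + p(z(-7))) = √(35603 + (-7)²) = √(35603 + 49) = √35652 = 2*√8913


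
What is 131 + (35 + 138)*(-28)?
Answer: -4713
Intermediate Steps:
131 + (35 + 138)*(-28) = 131 + 173*(-28) = 131 - 4844 = -4713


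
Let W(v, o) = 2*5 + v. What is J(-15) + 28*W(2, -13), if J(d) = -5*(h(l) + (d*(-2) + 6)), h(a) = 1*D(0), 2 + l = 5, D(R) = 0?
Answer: 156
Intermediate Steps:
l = 3 (l = -2 + 5 = 3)
W(v, o) = 10 + v
h(a) = 0 (h(a) = 1*0 = 0)
J(d) = -30 + 10*d (J(d) = -5*(0 + (d*(-2) + 6)) = -5*(0 + (-2*d + 6)) = -5*(0 + (6 - 2*d)) = -5*(6 - 2*d) = -30 + 10*d)
J(-15) + 28*W(2, -13) = (-30 + 10*(-15)) + 28*(10 + 2) = (-30 - 150) + 28*12 = -180 + 336 = 156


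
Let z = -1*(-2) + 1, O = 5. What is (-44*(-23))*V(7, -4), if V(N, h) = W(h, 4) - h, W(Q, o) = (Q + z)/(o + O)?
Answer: 35420/9 ≈ 3935.6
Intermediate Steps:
z = 3 (z = 2 + 1 = 3)
W(Q, o) = (3 + Q)/(5 + o) (W(Q, o) = (Q + 3)/(o + 5) = (3 + Q)/(5 + o))
V(N, h) = 1/3 - 8*h/9 (V(N, h) = (3 + h)/(5 + 4) - h = (3 + h)/9 - h = (1/3 + h/9) - h = 1/3 - 8*h/9)
(-44*(-23))*V(7, -4) = (-44*(-23))*(1/3 - 8/9*(-4)) = 1012*(1/3 + 32/9) = 1012*(35/9) = 35420/9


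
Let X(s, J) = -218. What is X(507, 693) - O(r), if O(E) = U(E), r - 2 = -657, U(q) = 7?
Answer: -225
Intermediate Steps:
r = -655 (r = 2 - 657 = -655)
O(E) = 7
X(507, 693) - O(r) = -218 - 1*7 = -218 - 7 = -225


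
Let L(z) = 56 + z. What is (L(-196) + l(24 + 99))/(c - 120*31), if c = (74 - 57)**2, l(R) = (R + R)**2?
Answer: -60376/3431 ≈ -17.597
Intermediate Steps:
l(R) = 4*R**2 (l(R) = (2*R)**2 = 4*R**2)
c = 289 (c = 17**2 = 289)
(L(-196) + l(24 + 99))/(c - 120*31) = ((56 - 196) + 4*(24 + 99)**2)/(289 - 120*31) = (-140 + 4*123**2)/(289 - 3720) = (-140 + 4*15129)/(-3431) = (-140 + 60516)*(-1/3431) = 60376*(-1/3431) = -60376/3431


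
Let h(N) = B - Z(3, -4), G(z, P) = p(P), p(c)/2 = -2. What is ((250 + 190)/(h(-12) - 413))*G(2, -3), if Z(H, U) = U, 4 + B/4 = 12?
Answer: 1760/377 ≈ 4.6684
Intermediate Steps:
B = 32 (B = -16 + 4*12 = -16 + 48 = 32)
p(c) = -4 (p(c) = 2*(-2) = -4)
G(z, P) = -4
h(N) = 36 (h(N) = 32 - 1*(-4) = 32 + 4 = 36)
((250 + 190)/(h(-12) - 413))*G(2, -3) = ((250 + 190)/(36 - 413))*(-4) = (440/(-377))*(-4) = (440*(-1/377))*(-4) = -440/377*(-4) = 1760/377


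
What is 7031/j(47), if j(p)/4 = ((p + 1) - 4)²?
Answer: 7031/7744 ≈ 0.90793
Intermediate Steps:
j(p) = 4*(-3 + p)² (j(p) = 4*((p + 1) - 4)² = 4*((1 + p) - 4)² = 4*(-3 + p)²)
7031/j(47) = 7031/((4*(-3 + 47)²)) = 7031/((4*44²)) = 7031/((4*1936)) = 7031/7744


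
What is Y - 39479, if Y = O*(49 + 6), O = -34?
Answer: -41349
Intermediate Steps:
Y = -1870 (Y = -34*(49 + 6) = -34*55 = -1870)
Y - 39479 = -1870 - 39479 = -41349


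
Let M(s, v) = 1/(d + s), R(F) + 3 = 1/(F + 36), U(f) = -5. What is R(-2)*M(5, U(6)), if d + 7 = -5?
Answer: 101/238 ≈ 0.42437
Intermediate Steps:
d = -12 (d = -7 - 5 = -12)
R(F) = -3 + 1/(36 + F) (R(F) = -3 + 1/(F + 36) = -3 + 1/(36 + F))
M(s, v) = 1/(-12 + s)
R(-2)*M(5, U(6)) = ((-107 - 3*(-2))/(36 - 2))/(-12 + 5) = ((-107 + 6)/34)/(-7) = ((1/34)*(-101))*(-1/7) = -101/34*(-1/7) = 101/238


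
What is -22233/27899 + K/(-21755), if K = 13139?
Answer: -850243876/606942745 ≈ -1.4009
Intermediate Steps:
-22233/27899 + K/(-21755) = -22233/27899 + 13139/(-21755) = -22233*1/27899 + 13139*(-1/21755) = -22233/27899 - 13139/21755 = -850243876/606942745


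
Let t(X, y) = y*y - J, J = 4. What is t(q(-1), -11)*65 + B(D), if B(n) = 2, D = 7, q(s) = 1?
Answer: 7607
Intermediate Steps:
t(X, y) = -4 + y² (t(X, y) = y*y - 1*4 = y² - 4 = -4 + y²)
t(q(-1), -11)*65 + B(D) = (-4 + (-11)²)*65 + 2 = (-4 + 121)*65 + 2 = 117*65 + 2 = 7605 + 2 = 7607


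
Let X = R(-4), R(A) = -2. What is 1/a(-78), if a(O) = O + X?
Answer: -1/80 ≈ -0.012500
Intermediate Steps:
X = -2
a(O) = -2 + O (a(O) = O - 2 = -2 + O)
1/a(-78) = 1/(-2 - 78) = 1/(-80) = -1/80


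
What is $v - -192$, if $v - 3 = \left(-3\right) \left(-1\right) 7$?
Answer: $216$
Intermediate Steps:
$v = 24$ ($v = 3 + \left(-3\right) \left(-1\right) 7 = 3 + 3 \cdot 7 = 3 + 21 = 24$)
$v - -192 = 24 - -192 = 24 + 192 = 216$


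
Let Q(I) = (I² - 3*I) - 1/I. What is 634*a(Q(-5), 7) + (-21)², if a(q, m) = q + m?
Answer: 151829/5 ≈ 30366.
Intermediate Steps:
Q(I) = I² - 1/I - 3*I
a(q, m) = m + q
634*a(Q(-5), 7) + (-21)² = 634*(7 + (-1 + (-5)²*(-3 - 5))/(-5)) + (-21)² = 634*(7 - (-1 + 25*(-8))/5) + 441 = 634*(7 - (-1 - 200)/5) + 441 = 634*(7 - ⅕*(-201)) + 441 = 634*(7 + 201/5) + 441 = 634*(236/5) + 441 = 149624/5 + 441 = 151829/5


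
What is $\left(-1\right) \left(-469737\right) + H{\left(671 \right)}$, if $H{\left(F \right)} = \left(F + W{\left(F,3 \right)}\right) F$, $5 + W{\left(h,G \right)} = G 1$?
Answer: $918636$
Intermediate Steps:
$W{\left(h,G \right)} = -5 + G$ ($W{\left(h,G \right)} = -5 + G 1 = -5 + G$)
$H{\left(F \right)} = F \left(-2 + F\right)$ ($H{\left(F \right)} = \left(F + \left(-5 + 3\right)\right) F = \left(F - 2\right) F = \left(-2 + F\right) F = F \left(-2 + F\right)$)
$\left(-1\right) \left(-469737\right) + H{\left(671 \right)} = \left(-1\right) \left(-469737\right) + 671 \left(-2 + 671\right) = 469737 + 671 \cdot 669 = 469737 + 448899 = 918636$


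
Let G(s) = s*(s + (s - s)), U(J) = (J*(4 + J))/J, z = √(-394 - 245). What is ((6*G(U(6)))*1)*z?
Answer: 1800*I*√71 ≈ 15167.0*I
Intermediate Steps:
z = 3*I*√71 (z = √(-639) = 3*I*√71 ≈ 25.278*I)
U(J) = 4 + J
G(s) = s² (G(s) = s*(s + 0) = s*s = s²)
((6*G(U(6)))*1)*z = ((6*(4 + 6)²)*1)*(3*I*√71) = ((6*10²)*1)*(3*I*√71) = ((6*100)*1)*(3*I*√71) = (600*1)*(3*I*√71) = 600*(3*I*√71) = 1800*I*√71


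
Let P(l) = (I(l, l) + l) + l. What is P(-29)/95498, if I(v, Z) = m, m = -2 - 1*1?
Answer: -61/95498 ≈ -0.00063876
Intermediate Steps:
m = -3 (m = -2 - 1 = -3)
I(v, Z) = -3
P(l) = -3 + 2*l (P(l) = (-3 + l) + l = -3 + 2*l)
P(-29)/95498 = (-3 + 2*(-29))/95498 = (-3 - 58)*(1/95498) = -61*1/95498 = -61/95498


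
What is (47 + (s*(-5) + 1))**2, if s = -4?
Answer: 4624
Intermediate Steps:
(47 + (s*(-5) + 1))**2 = (47 + (-4*(-5) + 1))**2 = (47 + (20 + 1))**2 = (47 + 21)**2 = 68**2 = 4624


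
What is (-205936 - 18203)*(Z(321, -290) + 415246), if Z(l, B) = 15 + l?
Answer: -93148133898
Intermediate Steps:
(-205936 - 18203)*(Z(321, -290) + 415246) = (-205936 - 18203)*((15 + 321) + 415246) = -224139*(336 + 415246) = -224139*415582 = -93148133898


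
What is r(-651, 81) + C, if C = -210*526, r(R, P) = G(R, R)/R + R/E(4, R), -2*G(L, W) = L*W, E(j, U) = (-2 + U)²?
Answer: -93924685323/852818 ≈ -1.1013e+5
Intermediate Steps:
G(L, W) = -L*W/2
r(R, P) = -R/2 + R/(-2 + R)² (r(R, P) = (-R*R/2)/R + R/((-2 + R)²) = (-R²/2)/R + R/(-2 + R)² = -R/2 + R/(-2 + R)²)
C = -110460
r(-651, 81) + C = (-½*(-651) - 651/(-2 - 651)²) - 110460 = (651/2 - 651/(-653)²) - 110460 = (651/2 - 651*1/426409) - 110460 = (651/2 - 651/426409) - 110460 = 277590957/852818 - 110460 = -93924685323/852818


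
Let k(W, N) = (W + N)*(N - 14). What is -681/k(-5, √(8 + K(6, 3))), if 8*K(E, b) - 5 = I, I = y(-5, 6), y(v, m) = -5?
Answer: -26559/1598 - 12939*√2/1598 ≈ -28.071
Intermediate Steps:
I = -5
K(E, b) = 0 (K(E, b) = 5/8 + (⅛)*(-5) = 5/8 - 5/8 = 0)
k(W, N) = (-14 + N)*(N + W) (k(W, N) = (N + W)*(-14 + N) = (-14 + N)*(N + W))
-681/k(-5, √(8 + K(6, 3))) = -681/((√(8 + 0))² - 14*√(8 + 0) - 14*(-5) + √(8 + 0)*(-5)) = -681/((√8)² - 28*√2 + 70 + √8*(-5)) = -681/((2*√2)² - 28*√2 + 70 + (2*√2)*(-5)) = -681/(8 - 28*√2 + 70 - 10*√2) = -681/(78 - 38*√2)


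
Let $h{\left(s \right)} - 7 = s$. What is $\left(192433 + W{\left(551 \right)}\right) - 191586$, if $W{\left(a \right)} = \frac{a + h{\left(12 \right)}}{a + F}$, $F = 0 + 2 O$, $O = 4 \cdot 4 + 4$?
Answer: $\frac{167049}{197} \approx 847.96$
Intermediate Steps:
$O = 20$ ($O = 16 + 4 = 20$)
$F = 40$ ($F = 0 + 2 \cdot 20 = 0 + 40 = 40$)
$h{\left(s \right)} = 7 + s$
$W{\left(a \right)} = \frac{19 + a}{40 + a}$ ($W{\left(a \right)} = \frac{a + \left(7 + 12\right)}{a + 40} = \frac{a + 19}{40 + a} = \frac{19 + a}{40 + a}$)
$\left(192433 + W{\left(551 \right)}\right) - 191586 = \left(192433 + \frac{19 + 551}{40 + 551}\right) - 191586 = \left(192433 + \frac{1}{591} \cdot 570\right) - 191586 = \left(192433 + \frac{190}{197}\right) - 191586 = \frac{37909491}{197} - 191586 = \frac{167049}{197}$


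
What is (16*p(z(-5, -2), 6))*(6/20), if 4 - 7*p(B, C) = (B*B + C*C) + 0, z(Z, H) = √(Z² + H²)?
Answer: -1464/35 ≈ -41.829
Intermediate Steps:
z(Z, H) = √(H² + Z²)
p(B, C) = 4/7 - B²/7 - C²/7 (p(B, C) = 4/7 - ((B*B + C*C) + 0)/7 = 4/7 - ((B² + C²) + 0)/7 = 4/7 - (B² + C²)/7 = 4/7 + (-B²/7 - C²/7) = 4/7 - B²/7 - C²/7)
(16*p(z(-5, -2), 6))*(6/20) = (16*(4/7 - (√((-2)² + (-5)²))²/7 - ⅐*6²))*(6/20) = (16*(4/7 - (√(4 + 25))²/7 - ⅐*36))*(6*(1/20)) = (16*(4/7 - (√29)²/7 - 36/7))*(3/10) = (16*(4/7 - ⅐*29 - 36/7))*(3/10) = (16*(4/7 - 29/7 - 36/7))*(3/10) = (16*(-61/7))*(3/10) = -976/7*3/10 = -1464/35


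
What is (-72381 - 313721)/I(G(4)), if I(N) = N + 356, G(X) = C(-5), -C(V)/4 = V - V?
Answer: -193051/178 ≈ -1084.6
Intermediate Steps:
C(V) = 0 (C(V) = -4*(V - V) = -4*0 = 0)
G(X) = 0
I(N) = 356 + N
(-72381 - 313721)/I(G(4)) = (-72381 - 313721)/(356 + 0) = -386102/356 = -386102*1/356 = -193051/178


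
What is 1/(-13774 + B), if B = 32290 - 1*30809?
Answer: -1/12293 ≈ -8.1347e-5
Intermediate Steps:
B = 1481 (B = 32290 - 30809 = 1481)
1/(-13774 + B) = 1/(-13774 + 1481) = 1/(-12293) = -1/12293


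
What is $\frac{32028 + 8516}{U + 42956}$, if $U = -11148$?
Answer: $\frac{181}{142} \approx 1.2746$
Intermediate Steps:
$\frac{32028 + 8516}{U + 42956} = \frac{32028 + 8516}{-11148 + 42956} = \frac{40544}{31808} = 40544 \cdot \frac{1}{31808} = \frac{181}{142}$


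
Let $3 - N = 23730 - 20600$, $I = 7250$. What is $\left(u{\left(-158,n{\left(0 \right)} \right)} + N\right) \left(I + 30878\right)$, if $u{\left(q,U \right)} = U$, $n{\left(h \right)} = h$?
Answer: $-119226256$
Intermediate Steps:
$N = -3127$ ($N = 3 - \left(23730 - 20600\right) = 3 - 3130 = -3127$)
$\left(u{\left(-158,n{\left(0 \right)} \right)} + N\right) \left(I + 30878\right) = \left(0 - 3127\right) \left(7250 + 30878\right) = \left(-3127\right) 38128 = -119226256$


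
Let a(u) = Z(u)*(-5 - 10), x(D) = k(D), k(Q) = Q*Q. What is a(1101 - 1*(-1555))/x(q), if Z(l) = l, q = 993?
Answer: -13280/328683 ≈ -0.040404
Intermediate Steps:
k(Q) = Q²
x(D) = D²
a(u) = -15*u (a(u) = u*(-5 - 10) = u*(-15) = -15*u)
a(1101 - 1*(-1555))/x(q) = (-15*(1101 - 1*(-1555)))/(993²) = -15*(1101 + 1555)/986049 = -15*2656*(1/986049) = -39840*1/986049 = -13280/328683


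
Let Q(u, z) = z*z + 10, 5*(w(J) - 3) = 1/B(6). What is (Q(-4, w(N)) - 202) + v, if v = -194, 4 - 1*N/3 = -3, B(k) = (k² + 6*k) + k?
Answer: -57339359/152100 ≈ -376.98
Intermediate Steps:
B(k) = k² + 7*k
N = 21 (N = 12 - 3*(-3) = 12 + 9 = 21)
w(J) = 1171/390 (w(J) = 3 + 1/(5*((6*(7 + 6)))) = 3 + 1/(5*((6*13))) = 3 + (⅕)/78 = 3 + (⅕)*(1/78) = 3 + 1/390 = 1171/390)
Q(u, z) = 10 + z² (Q(u, z) = z² + 10 = 10 + z²)
(Q(-4, w(N)) - 202) + v = ((10 + (1171/390)²) - 202) - 194 = ((10 + 1371241/152100) - 202) - 194 = (2892241/152100 - 202) - 194 = -27831959/152100 - 194 = -57339359/152100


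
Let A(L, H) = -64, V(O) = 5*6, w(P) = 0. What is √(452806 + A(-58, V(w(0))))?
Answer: √452742 ≈ 672.86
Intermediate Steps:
V(O) = 30
√(452806 + A(-58, V(w(0)))) = √(452806 - 64) = √452742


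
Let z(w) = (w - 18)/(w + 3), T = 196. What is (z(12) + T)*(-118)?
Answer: -115404/5 ≈ -23081.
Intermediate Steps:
z(w) = (-18 + w)/(3 + w)
(z(12) + T)*(-118) = ((-18 + 12)/(3 + 12) + 196)*(-118) = (-6/15 + 196)*(-118) = ((1/15)*(-6) + 196)*(-118) = (-⅖ + 196)*(-118) = (978/5)*(-118) = -115404/5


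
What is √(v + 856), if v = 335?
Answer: √1191 ≈ 34.511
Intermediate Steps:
√(v + 856) = √(335 + 856) = √1191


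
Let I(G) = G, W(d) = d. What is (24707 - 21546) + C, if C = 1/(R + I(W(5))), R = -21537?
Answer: 68062651/21532 ≈ 3161.0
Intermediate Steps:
C = -1/21532 (C = 1/(-21537 + 5) = 1/(-21532) = -1/21532 ≈ -4.6442e-5)
(24707 - 21546) + C = (24707 - 21546) - 1/21532 = 3161 - 1/21532 = 68062651/21532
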